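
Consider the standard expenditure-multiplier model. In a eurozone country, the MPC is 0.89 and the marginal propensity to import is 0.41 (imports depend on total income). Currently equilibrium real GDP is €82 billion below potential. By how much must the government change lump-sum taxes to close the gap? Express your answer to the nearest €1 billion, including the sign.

Spending multiplier = 1/(1 − c + m) = 1/(1 − 0.89 + 0.41) = 1/0.52 ≈ 1.923.
Tax multiplier = −c·k = −0.89/0.52 ≈ −1.712. Need ΔY = +€82 billion, so ΔT = ΔY/(−c·k) = −(+€82 billion) × 0.52 / 0.89 ≈ −€48 billion.
The government should cut lump-sum taxes by €48 billion.

−€48 billion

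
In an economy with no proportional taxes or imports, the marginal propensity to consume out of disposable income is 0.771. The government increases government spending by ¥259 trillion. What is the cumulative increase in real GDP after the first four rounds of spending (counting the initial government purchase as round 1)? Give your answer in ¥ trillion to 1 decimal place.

¥731.4 trillion

Round 1 adds ΔG = ¥259 trillion; each later round is MPC = 0.771 times the previous.
After 4 rounds: 259 + 199.689 + 153.960219 + 118.703328849 = ΔG·(1 − c^4)/(1 − c) = 259 × (1 − 0.353360102481)/0.229 ≈ ¥731.4 trillion.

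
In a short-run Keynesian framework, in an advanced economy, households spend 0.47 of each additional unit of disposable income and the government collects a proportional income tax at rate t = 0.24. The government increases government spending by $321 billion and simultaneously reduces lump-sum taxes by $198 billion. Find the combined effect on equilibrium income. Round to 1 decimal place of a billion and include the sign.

+$644.2 billion

Expenditure multiplier = 1/(1 − c(1−t)) = 1/(1 − 0.47×0.76) = 1/0.6428 ≈ 1.556.
ΔG contributes k·ΔG = (+$321 billion) / 0.6428 ≈ +$499.4 billion.
ΔT of −$198 billion changes first-round spending by −c·ΔT = +$93.06 billion, contributing k·(−c·ΔT) = (+$93.06 billion) / 0.6428 ≈ +$144.8 billion.
Net ΔY = k(ΔG − c·ΔT) = (+$414.06 billion) / 0.6428 ≈ +$644.2 billion.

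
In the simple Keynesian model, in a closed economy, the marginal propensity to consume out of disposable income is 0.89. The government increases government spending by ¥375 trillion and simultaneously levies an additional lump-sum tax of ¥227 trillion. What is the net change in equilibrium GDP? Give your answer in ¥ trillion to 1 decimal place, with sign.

Expenditure multiplier = 1/(1 − MPC) = 1/(1 − 0.89) = 1/0.11 ≈ 9.091.
ΔG contributes k·ΔG = (+¥375 trillion) / 0.11 ≈ +¥3,409.1 trillion.
ΔT of +¥227 trillion changes first-round spending by −c·ΔT = −¥202.03 trillion, contributing k·(−c·ΔT) = (−¥202.03 trillion) / 0.11 ≈ −¥1,836.6 trillion.
Net ΔY = k(ΔG − c·ΔT) = (+¥172.97 trillion) / 0.11 ≈ +¥1,572.5 trillion.

+¥1,572.5 trillion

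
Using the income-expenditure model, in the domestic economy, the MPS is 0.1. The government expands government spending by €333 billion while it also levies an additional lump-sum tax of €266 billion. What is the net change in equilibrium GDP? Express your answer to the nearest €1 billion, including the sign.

+€936 billion

MPC = 1 − MPS = 1 − 0.1 = 0.9.
Expenditure multiplier = 1/(1 − MPC) = 1/(1 − 0.9) = 1/0.1 = 10.
ΔG contributes k·ΔG = (+€333 billion) / 0.1 = +€3,330 billion.
ΔT of +€266 billion changes first-round spending by −c·ΔT = −€239.4 billion, contributing k·(−c·ΔT) = (−€239.4 billion) / 0.1 = −€2,394 billion.
Net ΔY = k(ΔG − c·ΔT) = (+€93.6 billion) / 0.1 = +€936 billion.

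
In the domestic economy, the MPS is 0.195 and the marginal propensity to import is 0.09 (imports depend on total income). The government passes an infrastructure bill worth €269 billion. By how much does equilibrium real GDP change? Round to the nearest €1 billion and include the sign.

+€944 billion

MPC = 1 − MPS = 1 − 0.195 = 0.805.
Expenditure multiplier = 1/(1 − c + m) = 1/(1 − 0.805 + 0.09) = 1/0.285 ≈ 3.509.
ΔY = k × ΔG = (+€269 billion) / 0.285 ≈ +€944 billion.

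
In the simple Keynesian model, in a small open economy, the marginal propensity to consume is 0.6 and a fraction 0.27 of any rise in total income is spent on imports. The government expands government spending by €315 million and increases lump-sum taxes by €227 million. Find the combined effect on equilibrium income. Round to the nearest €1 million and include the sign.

+€267 million

Expenditure multiplier = 1/(1 − c + m) = 1/(1 − 0.6 + 0.27) = 1/0.67 ≈ 1.493.
ΔG contributes k·ΔG = (+€315 million) / 0.67 ≈ +€470.1 million.
ΔT of +€227 million changes first-round spending by −c·ΔT = −€136.2 million, contributing k·(−c·ΔT) = (−€136.2 million) / 0.67 ≈ −€203.3 million.
Net ΔY = k(ΔG − c·ΔT) = (+€178.8 million) / 0.67 ≈ +€267 million.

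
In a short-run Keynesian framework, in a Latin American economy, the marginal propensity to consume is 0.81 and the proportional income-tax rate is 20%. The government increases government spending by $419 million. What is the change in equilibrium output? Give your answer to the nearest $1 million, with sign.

Spending multiplier = 1/(1 − c(1−t)) = 1/(1 − 0.81×0.8) = 1/0.352 ≈ 2.841.
ΔY = k × ΔG = (+$419 million) / 0.352 ≈ +$1,190 million.

+$1,190 million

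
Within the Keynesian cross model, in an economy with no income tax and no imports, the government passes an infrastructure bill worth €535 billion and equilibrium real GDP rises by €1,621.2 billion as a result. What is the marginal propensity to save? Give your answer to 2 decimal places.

0.33

Implied spending multiplier k = ΔY/ΔG = 1,621.2/535 ≈ 3.0303.
Since k = 1/(1 − MPC), MPC = 1 − 1/k = 1 − ΔG/ΔY = 1 − 535/1,621.2 ≈ 0.67.
MPS = 1 − MPC = 0.33.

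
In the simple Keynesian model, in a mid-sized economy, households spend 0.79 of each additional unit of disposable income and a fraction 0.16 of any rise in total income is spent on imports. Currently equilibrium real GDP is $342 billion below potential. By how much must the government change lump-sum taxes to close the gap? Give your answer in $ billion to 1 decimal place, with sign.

−$160.2 billion

Spending multiplier = 1/(1 − c + m) = 1/(1 − 0.79 + 0.16) = 1/0.37 ≈ 2.703.
Tax multiplier = −c·k = −0.79/0.37 ≈ −2.135. Need ΔY = +$342 billion, so ΔT = ΔY/(−c·k) = −(+$342 billion) × 0.37 / 0.79 ≈ −$160.2 billion.
The government should cut lump-sum taxes by $160.2 billion.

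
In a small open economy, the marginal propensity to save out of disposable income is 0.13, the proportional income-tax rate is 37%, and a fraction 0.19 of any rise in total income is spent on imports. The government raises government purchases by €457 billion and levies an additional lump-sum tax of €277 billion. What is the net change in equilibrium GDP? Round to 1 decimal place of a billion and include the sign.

+€336.5 billion

MPC = 1 − MPS = 1 − 0.13 = 0.87.
Expenditure multiplier = 1/(1 − c(1−t) + m) = 1/(1 − 0.87×0.63 + 0.19) = 1/0.6419 ≈ 1.558.
ΔG contributes k·ΔG = (+€457 billion) / 0.6419 ≈ +€711.9 billion.
ΔT of +€277 billion changes first-round spending by −c·ΔT = −€240.99 billion, contributing k·(−c·ΔT) = (−€240.99 billion) / 0.6419 ≈ −€375.4 billion.
Net ΔY = k(ΔG − c·ΔT) = (+€216.01 billion) / 0.6419 ≈ +€336.5 billion.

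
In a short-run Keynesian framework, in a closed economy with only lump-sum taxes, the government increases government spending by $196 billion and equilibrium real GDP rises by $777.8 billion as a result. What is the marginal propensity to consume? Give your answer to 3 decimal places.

Implied spending multiplier k = ΔY/ΔG = 777.8/196 ≈ 3.9684.
Since k = 1/(1 − MPC), MPC = 1 − 1/k = 1 − ΔG/ΔY = 1 − 196/777.8 ≈ 0.748.

0.748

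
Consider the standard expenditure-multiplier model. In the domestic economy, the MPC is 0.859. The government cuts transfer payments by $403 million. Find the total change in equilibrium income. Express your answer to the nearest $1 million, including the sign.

−$2,455 million

The transfer change shifts disposable income by −$403 million, so first-round consumption changes by c·ΔTR = 0.859 × (−$403 million) = −$346.177 million.
Expenditure multiplier = 1/(1 − MPC) = 1/(1 − 0.859) = 1/0.141 ≈ 7.092.
The transfer multiplier is c × k ≈ 6.092, so ΔY = k × (c·ΔTR) = (−$346.177 million) / 0.141 ≈ −$2,455 million.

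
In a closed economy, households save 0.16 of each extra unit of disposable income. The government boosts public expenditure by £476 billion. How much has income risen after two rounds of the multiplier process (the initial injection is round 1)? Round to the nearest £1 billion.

£876 billion

MPC = 1 − MPS = 1 − 0.16 = 0.84.
Round 1 adds ΔG = £476 billion; each later round is MPC = 0.84 times the previous.
After 2 rounds: 476 + 399.84 = ΔG·(1 − c^2)/(1 − c) = 476 × (1 − 0.7056)/0.16 ≈ £876 billion.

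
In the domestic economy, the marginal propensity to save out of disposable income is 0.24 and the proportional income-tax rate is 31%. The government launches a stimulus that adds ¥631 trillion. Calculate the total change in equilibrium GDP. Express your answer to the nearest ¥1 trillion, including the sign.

MPC = 1 − MPS = 1 − 0.24 = 0.76.
Spending multiplier = 1/(1 − c(1−t)) = 1/(1 − 0.76×0.69) = 1/0.4756 ≈ 2.103.
ΔY = k × ΔG = (+¥631 trillion) / 0.4756 ≈ +¥1,327 trillion.

+¥1,327 trillion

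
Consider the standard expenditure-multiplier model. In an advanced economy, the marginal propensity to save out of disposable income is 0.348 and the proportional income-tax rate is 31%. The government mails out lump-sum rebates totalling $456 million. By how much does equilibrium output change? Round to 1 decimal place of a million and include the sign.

+$540.4 million

MPC = 1 − MPS = 1 − 0.348 = 0.652.
A lump-sum tax change of −$456 million shifts disposable income by +$456 million; first-round consumption changes by −c × ΔT = −0.652 × (−$456 million) = +$297.312 million.
Expenditure multiplier = 1/(1 − c(1−t)) = 1/(1 − 0.652×0.69) = 1/0.55012 ≈ 1.818.
The tax multiplier is −c × k ≈ −1.185, so ΔY = k × (−c·ΔT) = (+$297.312 million) / 0.55012 ≈ +$540.4 million.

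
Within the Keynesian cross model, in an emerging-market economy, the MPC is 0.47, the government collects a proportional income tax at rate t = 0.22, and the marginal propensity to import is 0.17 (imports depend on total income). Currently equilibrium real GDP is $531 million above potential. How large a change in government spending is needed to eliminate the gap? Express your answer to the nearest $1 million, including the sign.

−$427 million

Spending multiplier = 1/(1 − c(1−t) + m) = 1/(1 − 0.47×0.78 + 0.17) = 1/0.8034 ≈ 1.245.
Need ΔY = −$531 million, so ΔG = ΔY/k = (−$531 million) × 0.8034 ≈ −$427 million.
The government should cut government spending by $427 million.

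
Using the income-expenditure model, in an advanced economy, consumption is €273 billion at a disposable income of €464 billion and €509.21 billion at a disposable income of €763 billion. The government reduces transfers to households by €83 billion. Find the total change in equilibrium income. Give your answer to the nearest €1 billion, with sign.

−€312 billion

MPC = ΔC/ΔYd = (509.21 − 273)/(763 − 464) = 236.21/299 = 0.79.
The transfer change shifts disposable income by −€83 billion, so first-round consumption changes by c·ΔTR = 0.79 × (−€83 billion) = −€65.57 billion.
Expenditure multiplier = 1/(1 − MPC) = 1/(1 − 0.79) = 1/0.21 ≈ 4.762.
The transfer multiplier is c × k ≈ 3.762, so ΔY = k × (c·ΔTR) = (−€65.57 billion) / 0.21 ≈ −€312 billion.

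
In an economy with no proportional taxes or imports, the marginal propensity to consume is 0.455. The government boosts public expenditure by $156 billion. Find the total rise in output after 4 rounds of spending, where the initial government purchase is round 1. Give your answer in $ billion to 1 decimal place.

$274.0 billion

Round 1 adds ΔG = $156 billion; each later round is MPC = 0.455 times the previous.
After 4 rounds: 156 + 70.98 + 32.2959 + 14.6946345 = ΔG·(1 − c^4)/(1 − c) = 156 × (1 − 0.042859350625)/0.545 ≈ $274 billion.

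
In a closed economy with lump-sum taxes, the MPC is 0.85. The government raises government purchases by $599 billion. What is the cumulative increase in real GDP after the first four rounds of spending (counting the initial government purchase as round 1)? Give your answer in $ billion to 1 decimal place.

Round 1 adds ΔG = $599 billion; each later round is MPC = 0.85 times the previous.
After 4 rounds: 599 + 509.15 + 432.7775 + 367.860875 = ΔG·(1 − c^4)/(1 − c) = 599 × (1 − 0.52200625)/0.15 ≈ $1,908.8 billion.

$1,908.8 billion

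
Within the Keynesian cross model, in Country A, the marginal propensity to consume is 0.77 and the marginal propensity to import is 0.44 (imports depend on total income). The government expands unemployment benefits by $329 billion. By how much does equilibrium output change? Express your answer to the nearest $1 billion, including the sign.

+$378 billion

The transfer change shifts disposable income by +$329 billion, so first-round consumption changes by c·ΔTR = 0.77 × (+$329 billion) = +$253.33 billion.
Expenditure multiplier = 1/(1 − c + m) = 1/(1 − 0.77 + 0.44) = 1/0.67 ≈ 1.493.
The transfer multiplier is c × k ≈ 1.149, so ΔY = k × (c·ΔTR) = (+$253.33 billion) / 0.67 ≈ +$378 billion.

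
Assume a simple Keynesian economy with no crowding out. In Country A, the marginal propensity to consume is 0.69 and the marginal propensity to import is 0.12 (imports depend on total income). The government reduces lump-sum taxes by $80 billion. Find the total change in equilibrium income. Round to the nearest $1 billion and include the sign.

A lump-sum tax change of −$80 billion shifts disposable income by +$80 billion; first-round consumption changes by −c × ΔT = −0.69 × (−$80 billion) = +$55.2 billion.
Expenditure multiplier = 1/(1 − c + m) = 1/(1 − 0.69 + 0.12) = 1/0.43 ≈ 2.326.
The tax multiplier is −c × k ≈ −1.605, so ΔY = k × (−c·ΔT) = (+$55.2 billion) / 0.43 ≈ +$128 billion.

+$128 billion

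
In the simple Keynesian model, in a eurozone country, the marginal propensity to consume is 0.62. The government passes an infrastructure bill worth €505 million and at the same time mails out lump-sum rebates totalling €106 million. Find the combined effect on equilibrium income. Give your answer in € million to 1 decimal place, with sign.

+€1,501.9 million

Expenditure multiplier = 1/(1 − MPC) = 1/(1 − 0.62) = 1/0.38 ≈ 2.632.
ΔG contributes k·ΔG = (+€505 million) / 0.38 ≈ +€1,328.9 million.
ΔT of −€106 million changes first-round spending by −c·ΔT = +€65.72 million, contributing k·(−c·ΔT) = (+€65.72 million) / 0.38 ≈ +€172.9 million.
Net ΔY = k(ΔG − c·ΔT) = (+€570.72 million) / 0.38 ≈ +€1,501.9 million.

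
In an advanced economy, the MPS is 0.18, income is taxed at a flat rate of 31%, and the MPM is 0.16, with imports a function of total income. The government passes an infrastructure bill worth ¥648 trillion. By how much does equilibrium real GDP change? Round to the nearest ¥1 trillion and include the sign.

MPC = 1 − MPS = 1 − 0.18 = 0.82.
Expenditure multiplier = 1/(1 − c(1−t) + m) = 1/(1 − 0.82×0.69 + 0.16) = 1/0.5942 ≈ 1.683.
ΔY = k × ΔG = (+¥648 trillion) / 0.5942 ≈ +¥1,091 trillion.

+¥1,091 trillion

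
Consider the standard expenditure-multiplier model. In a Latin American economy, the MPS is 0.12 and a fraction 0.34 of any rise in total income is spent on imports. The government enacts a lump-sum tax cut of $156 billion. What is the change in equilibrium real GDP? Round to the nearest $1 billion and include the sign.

+$298 billion

MPC = 1 − MPS = 1 − 0.12 = 0.88.
A lump-sum tax change of −$156 billion shifts disposable income by +$156 billion; first-round consumption changes by −c × ΔT = −0.88 × (−$156 billion) = +$137.28 billion.
Expenditure multiplier = 1/(1 − c + m) = 1/(1 − 0.88 + 0.34) = 1/0.46 ≈ 2.174.
The tax multiplier is −c × k ≈ −1.913, so ΔY = k × (−c·ΔT) = (+$137.28 billion) / 0.46 ≈ +$298 billion.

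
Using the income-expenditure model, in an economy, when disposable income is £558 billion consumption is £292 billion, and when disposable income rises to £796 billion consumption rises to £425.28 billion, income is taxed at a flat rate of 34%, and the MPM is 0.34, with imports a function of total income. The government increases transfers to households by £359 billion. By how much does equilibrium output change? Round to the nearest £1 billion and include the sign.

MPC = ΔC/ΔYd = (425.28 − 292)/(796 − 558) = 133.28/238 = 0.56.
The transfer change shifts disposable income by +£359 billion, so first-round consumption changes by c·ΔTR = 0.56 × (+£359 billion) = +£201.04 billion.
Expenditure multiplier = 1/(1 − c(1−t) + m) = 1/(1 − 0.56×0.66 + 0.34) = 1/0.9704 ≈ 1.031.
The transfer multiplier is c × k ≈ 0.577, so ΔY = k × (c·ΔTR) = (+£201.04 billion) / 0.9704 ≈ +£207 billion.

+£207 billion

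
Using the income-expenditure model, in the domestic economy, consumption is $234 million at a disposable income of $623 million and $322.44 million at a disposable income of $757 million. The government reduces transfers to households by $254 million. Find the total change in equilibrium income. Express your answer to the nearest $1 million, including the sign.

MPC = ΔC/ΔYd = (322.44 − 234)/(757 − 623) = 88.44/134 = 0.66.
The transfer change shifts disposable income by −$254 million, so first-round consumption changes by c·ΔTR = 0.66 × (−$254 million) = −$167.64 million.
Expenditure multiplier = 1/(1 − MPC) = 1/(1 − 0.66) = 1/0.34 ≈ 2.941.
The transfer multiplier is c × k ≈ 1.941, so ΔY = k × (c·ΔTR) = (−$167.64 million) / 0.34 ≈ −$493 million.

−$493 million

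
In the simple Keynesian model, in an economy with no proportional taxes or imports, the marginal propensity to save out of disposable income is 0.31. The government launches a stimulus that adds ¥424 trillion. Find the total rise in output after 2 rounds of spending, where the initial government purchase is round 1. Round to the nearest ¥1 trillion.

MPC = 1 − MPS = 1 − 0.31 = 0.69.
Round 1 adds ΔG = ¥424 trillion; each later round is MPC = 0.69 times the previous.
After 2 rounds: 424 + 292.56 = ΔG·(1 − c^2)/(1 − c) = 424 × (1 − 0.4761)/0.31 ≈ ¥717 trillion.

¥717 trillion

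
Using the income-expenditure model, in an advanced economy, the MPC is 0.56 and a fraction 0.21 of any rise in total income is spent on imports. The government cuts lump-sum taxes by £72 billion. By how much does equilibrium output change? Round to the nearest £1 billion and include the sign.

A lump-sum tax change of −£72 billion shifts disposable income by +£72 billion; first-round consumption changes by −c × ΔT = −0.56 × (−£72 billion) = +£40.32 billion.
Expenditure multiplier = 1/(1 − c + m) = 1/(1 − 0.56 + 0.21) = 1/0.65 ≈ 1.538.
The tax multiplier is −c × k ≈ −0.862, so ΔY = k × (−c·ΔT) = (+£40.32 billion) / 0.65 ≈ +£62 billion.

+£62 billion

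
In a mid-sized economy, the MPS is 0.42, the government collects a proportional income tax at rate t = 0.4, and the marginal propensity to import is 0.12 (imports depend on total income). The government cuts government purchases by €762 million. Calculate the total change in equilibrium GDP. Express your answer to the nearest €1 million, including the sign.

MPC = 1 − MPS = 1 − 0.42 = 0.58.
Expenditure multiplier = 1/(1 − c(1−t) + m) = 1/(1 − 0.58×0.6 + 0.12) = 1/0.772 ≈ 1.295.
ΔY = k × ΔG = (−€762 million) / 0.772 ≈ −€987 million.

−€987 million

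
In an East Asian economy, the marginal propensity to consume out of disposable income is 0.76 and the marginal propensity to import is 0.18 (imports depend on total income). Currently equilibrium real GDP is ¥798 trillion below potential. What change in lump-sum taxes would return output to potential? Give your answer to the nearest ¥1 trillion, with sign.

−¥441 trillion

Spending multiplier = 1/(1 − c + m) = 1/(1 − 0.76 + 0.18) = 1/0.42 ≈ 2.381.
Tax multiplier = −c·k = −0.76/0.42 ≈ −1.81. Need ΔY = +¥798 trillion, so ΔT = ΔY/(−c·k) = −(+¥798 trillion) × 0.42 / 0.76 = −¥441 trillion.
The government should cut lump-sum taxes by ¥441 trillion.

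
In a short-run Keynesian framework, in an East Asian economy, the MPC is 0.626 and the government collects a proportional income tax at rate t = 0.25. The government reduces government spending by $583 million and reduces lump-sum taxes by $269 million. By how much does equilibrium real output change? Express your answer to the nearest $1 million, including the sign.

Expenditure multiplier = 1/(1 − c(1−t)) = 1/(1 − 0.626×0.75) = 1/0.5305 ≈ 1.885.
ΔG contributes k·ΔG = (−$583 million) / 0.5305 ≈ −$1,099 million.
ΔT of −$269 million changes first-round spending by −c·ΔT = +$168.394 million, contributing k·(−c·ΔT) = (+$168.394 million) / 0.5305 ≈ +$317.4 million.
Net ΔY = k(ΔG − c·ΔT) = (−$414.606 million) / 0.5305 ≈ −$782 million.

−$782 million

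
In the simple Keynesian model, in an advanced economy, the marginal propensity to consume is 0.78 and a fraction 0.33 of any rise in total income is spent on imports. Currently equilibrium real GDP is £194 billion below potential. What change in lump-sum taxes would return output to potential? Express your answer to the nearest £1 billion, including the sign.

−£137 billion

Spending multiplier = 1/(1 − c + m) = 1/(1 − 0.78 + 0.33) = 1/0.55 ≈ 1.818.
Tax multiplier = −c·k = −0.78/0.55 ≈ −1.418. Need ΔY = +£194 billion, so ΔT = ΔY/(−c·k) = −(+£194 billion) × 0.55 / 0.78 ≈ −£137 billion.
The government should cut lump-sum taxes by £137 billion.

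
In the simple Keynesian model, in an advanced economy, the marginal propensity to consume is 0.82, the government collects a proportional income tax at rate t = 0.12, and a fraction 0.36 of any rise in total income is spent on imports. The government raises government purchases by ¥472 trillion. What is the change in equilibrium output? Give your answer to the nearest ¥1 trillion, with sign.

Government-spending multiplier = 1/(1 − c(1−t) + m) = 1/(1 − 0.82×0.88 + 0.36) = 1/0.6384 ≈ 1.566.
ΔY = k × ΔG = (+¥472 trillion) / 0.6384 ≈ +¥739 trillion.

+¥739 trillion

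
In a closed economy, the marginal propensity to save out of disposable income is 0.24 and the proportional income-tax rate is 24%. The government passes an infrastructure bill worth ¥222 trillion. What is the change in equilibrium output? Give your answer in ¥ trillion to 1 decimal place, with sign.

MPC = 1 − MPS = 1 − 0.24 = 0.76.
Government-spending multiplier = 1/(1 − c(1−t)) = 1/(1 − 0.76×0.76) = 1/0.4224 ≈ 2.367.
ΔY = k × ΔG = (+¥222 trillion) / 0.4224 ≈ +¥525.6 trillion.

+¥525.6 trillion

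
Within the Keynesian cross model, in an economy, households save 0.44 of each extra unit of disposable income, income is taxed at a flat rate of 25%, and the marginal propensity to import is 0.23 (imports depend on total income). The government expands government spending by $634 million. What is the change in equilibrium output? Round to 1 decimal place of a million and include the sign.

+$782.7 million

MPC = 1 − MPS = 1 − 0.44 = 0.56.
Government-spending multiplier = 1/(1 − c(1−t) + m) = 1/(1 − 0.56×0.75 + 0.23) = 1/0.81 ≈ 1.235.
ΔY = k × ΔG = (+$634 million) / 0.81 ≈ +$782.7 million.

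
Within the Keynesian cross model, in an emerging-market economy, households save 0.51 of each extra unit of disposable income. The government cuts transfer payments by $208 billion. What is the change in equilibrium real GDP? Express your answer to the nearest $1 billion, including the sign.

MPC = 1 − MPS = 1 − 0.51 = 0.49.
The transfer change shifts disposable income by −$208 billion, so first-round consumption changes by c·ΔTR = 0.49 × (−$208 billion) = −$101.92 billion.
Expenditure multiplier = 1/(1 − MPC) = 1/(1 − 0.49) = 1/0.51 ≈ 1.961.
The transfer multiplier is c × k ≈ 0.961, so ΔY = k × (c·ΔTR) = (−$101.92 billion) / 0.51 ≈ −$200 billion.

−$200 billion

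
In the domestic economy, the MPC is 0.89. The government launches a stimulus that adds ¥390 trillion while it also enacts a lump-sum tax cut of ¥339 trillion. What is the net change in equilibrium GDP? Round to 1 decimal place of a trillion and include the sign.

+¥6,288.3 trillion

Expenditure multiplier = 1/(1 − MPC) = 1/(1 − 0.89) = 1/0.11 ≈ 9.091.
ΔG contributes k·ΔG = (+¥390 trillion) / 0.11 ≈ +¥3,545.5 trillion.
ΔT of −¥339 trillion changes first-round spending by −c·ΔT = +¥301.71 trillion, contributing k·(−c·ΔT) = (+¥301.71 trillion) / 0.11 ≈ +¥2,742.8 trillion.
Net ΔY = k(ΔG − c·ΔT) = (+¥691.71 trillion) / 0.11 ≈ +¥6,288.3 trillion.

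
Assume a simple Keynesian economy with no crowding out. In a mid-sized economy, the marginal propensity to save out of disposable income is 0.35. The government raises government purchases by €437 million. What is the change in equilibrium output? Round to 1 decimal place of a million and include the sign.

MPC = 1 − MPS = 1 − 0.35 = 0.65.
Government-spending multiplier = 1/(1 − MPC) = 1/(1 − 0.65) = 1/0.35 ≈ 2.857.
ΔY = k × ΔG = (+€437 million) / 0.35 ≈ +€1,248.6 million.

+€1,248.6 million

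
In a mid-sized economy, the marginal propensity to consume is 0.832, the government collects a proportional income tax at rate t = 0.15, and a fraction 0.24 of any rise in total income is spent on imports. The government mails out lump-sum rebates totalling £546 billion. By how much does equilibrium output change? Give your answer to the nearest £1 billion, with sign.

A lump-sum tax change of −£546 billion shifts disposable income by +£546 billion; first-round consumption changes by −c × ΔT = −0.832 × (−£546 billion) = +£454.272 billion.
Expenditure multiplier = 1/(1 − c(1−t) + m) = 1/(1 − 0.832×0.85 + 0.24) = 1/0.5328 ≈ 1.877.
The tax multiplier is −c × k ≈ −1.562, so ΔY = k × (−c·ΔT) = (+£454.272 billion) / 0.5328 ≈ +£853 billion.

+£853 billion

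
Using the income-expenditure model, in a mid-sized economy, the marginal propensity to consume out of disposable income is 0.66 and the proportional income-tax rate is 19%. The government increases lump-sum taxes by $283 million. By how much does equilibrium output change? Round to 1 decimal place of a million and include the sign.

−$401.3 million

A lump-sum tax change of +$283 million shifts disposable income by −$283 million; first-round consumption changes by −c × ΔT = −0.66 × (+$283 million) = −$186.78 million.
Expenditure multiplier = 1/(1 − c(1−t)) = 1/(1 − 0.66×0.81) = 1/0.4654 ≈ 2.149.
The tax multiplier is −c × k ≈ −1.418, so ΔY = k × (−c·ΔT) = (−$186.78 million) / 0.4654 ≈ −$401.3 million.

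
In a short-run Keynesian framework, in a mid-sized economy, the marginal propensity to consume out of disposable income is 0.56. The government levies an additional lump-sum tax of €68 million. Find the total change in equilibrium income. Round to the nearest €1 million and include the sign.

A lump-sum tax change of +€68 million shifts disposable income by −€68 million; first-round consumption changes by −c × ΔT = −0.56 × (+€68 million) = −€38.08 million.
Expenditure multiplier = 1/(1 − MPC) = 1/(1 − 0.56) = 1/0.44 ≈ 2.273.
The tax multiplier is −c × k ≈ −1.273, so ΔY = k × (−c·ΔT) = (−€38.08 million) / 0.44 ≈ −€87 million.

−€87 million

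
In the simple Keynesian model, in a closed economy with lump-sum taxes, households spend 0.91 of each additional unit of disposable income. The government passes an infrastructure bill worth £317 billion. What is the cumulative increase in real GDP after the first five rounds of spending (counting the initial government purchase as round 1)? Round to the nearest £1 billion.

£1,324 billion

Round 1 adds ΔG = £317 billion; each later round is MPC = 0.91 times the previous.
After 5 rounds: 317 + 288.47 + 262.5077 + 238.882007 + 217.38262637 = ΔG·(1 − c^5)/(1 − c) = 317 × (1 − 0.6240321451)/0.09 ≈ £1,324 billion.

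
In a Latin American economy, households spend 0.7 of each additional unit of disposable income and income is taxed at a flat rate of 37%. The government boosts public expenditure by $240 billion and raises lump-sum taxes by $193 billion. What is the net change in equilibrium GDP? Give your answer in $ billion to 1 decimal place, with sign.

Expenditure multiplier = 1/(1 − c(1−t)) = 1/(1 − 0.7×0.63) = 1/0.559 ≈ 1.789.
ΔG contributes k·ΔG = (+$240 billion) / 0.559 ≈ +$429.3 billion.
ΔT of +$193 billion changes first-round spending by −c·ΔT = −$135.1 billion, contributing k·(−c·ΔT) = (−$135.1 billion) / 0.559 ≈ −$241.7 billion.
Net ΔY = k(ΔG − c·ΔT) = (+$104.9 billion) / 0.559 ≈ +$187.7 billion.

+$187.7 billion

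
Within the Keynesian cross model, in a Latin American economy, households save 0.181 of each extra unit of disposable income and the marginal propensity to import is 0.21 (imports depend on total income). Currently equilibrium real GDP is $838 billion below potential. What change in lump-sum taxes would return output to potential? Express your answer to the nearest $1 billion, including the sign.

MPC = 1 − MPS = 1 − 0.181 = 0.819.
Spending multiplier = 1/(1 − c + m) = 1/(1 − 0.819 + 0.21) = 1/0.391 ≈ 2.558.
Tax multiplier = −c·k = −0.819/0.391 ≈ −2.095. Need ΔY = +$838 billion, so ΔT = ΔY/(−c·k) = −(+$838 billion) × 0.391 / 0.819 ≈ −$400 billion.
The government should cut lump-sum taxes by $400 billion.

−$400 billion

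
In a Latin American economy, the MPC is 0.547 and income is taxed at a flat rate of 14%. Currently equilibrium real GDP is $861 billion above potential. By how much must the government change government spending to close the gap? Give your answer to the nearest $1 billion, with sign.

−$456 billion

Spending multiplier = 1/(1 − c(1−t)) = 1/(1 − 0.547×0.86) = 1/0.52958 ≈ 1.888.
Need ΔY = −$861 billion, so ΔG = ΔY/k = (−$861 billion) × 0.52958 ≈ −$456 billion.
The government should cut government spending by $456 billion.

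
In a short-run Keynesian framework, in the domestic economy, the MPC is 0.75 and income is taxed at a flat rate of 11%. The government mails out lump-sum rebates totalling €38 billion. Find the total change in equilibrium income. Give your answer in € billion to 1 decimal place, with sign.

+€85.7 billion

A lump-sum tax change of −€38 billion shifts disposable income by +€38 billion; first-round consumption changes by −c × ΔT = −0.75 × (−€38 billion) = +€28.5 billion.
Expenditure multiplier = 1/(1 − c(1−t)) = 1/(1 − 0.75×0.89) = 1/0.3325 ≈ 3.008.
The tax multiplier is −c × k ≈ −2.256, so ΔY = k × (−c·ΔT) = (+€28.5 billion) / 0.3325 ≈ +€85.7 billion.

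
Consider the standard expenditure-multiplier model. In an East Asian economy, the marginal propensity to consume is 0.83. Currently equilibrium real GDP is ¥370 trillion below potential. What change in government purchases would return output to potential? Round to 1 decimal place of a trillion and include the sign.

Spending multiplier = 1/(1 − MPC) = 1/(1 − 0.83) = 1/0.17 ≈ 5.882.
Need ΔY = +¥370 trillion, so ΔG = ΔY/k = (+¥370 trillion) × 0.17 = +¥62.9 trillion.
The government should increase government purchases by ¥62.9 trillion.

+¥62.9 trillion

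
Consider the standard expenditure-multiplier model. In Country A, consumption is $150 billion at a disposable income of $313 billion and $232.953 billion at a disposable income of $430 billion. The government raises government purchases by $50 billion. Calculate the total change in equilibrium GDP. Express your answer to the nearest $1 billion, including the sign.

MPC = ΔC/ΔYd = (232.953 − 150)/(430 − 313) = 82.953/117 = 0.709.
Expenditure multiplier = 1/(1 − MPC) = 1/(1 − 0.709) = 1/0.291 ≈ 3.436.
ΔY = k × ΔG = (+$50 billion) / 0.291 ≈ +$172 billion.

+$172 billion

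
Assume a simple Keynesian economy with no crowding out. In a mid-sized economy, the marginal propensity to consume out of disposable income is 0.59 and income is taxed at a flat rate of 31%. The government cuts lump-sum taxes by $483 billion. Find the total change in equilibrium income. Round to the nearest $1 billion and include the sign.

A lump-sum tax change of −$483 billion shifts disposable income by +$483 billion; first-round consumption changes by −c × ΔT = −0.59 × (−$483 billion) = +$284.97 billion.
Expenditure multiplier = 1/(1 − c(1−t)) = 1/(1 − 0.59×0.69) = 1/0.5929 ≈ 1.687.
The tax multiplier is −c × k ≈ −0.995, so ΔY = k × (−c·ΔT) = (+$284.97 billion) / 0.5929 ≈ +$481 billion.

+$481 billion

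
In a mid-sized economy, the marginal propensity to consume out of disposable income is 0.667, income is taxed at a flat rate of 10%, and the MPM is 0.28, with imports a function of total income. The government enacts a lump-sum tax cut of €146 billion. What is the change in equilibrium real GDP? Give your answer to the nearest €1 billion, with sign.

A lump-sum tax change of −€146 billion shifts disposable income by +€146 billion; first-round consumption changes by −c × ΔT = −0.667 × (−€146 billion) = +€97.382 billion.
Expenditure multiplier = 1/(1 − c(1−t) + m) = 1/(1 − 0.667×0.9 + 0.28) = 1/0.6797 ≈ 1.471.
The tax multiplier is −c × k ≈ −0.981, so ΔY = k × (−c·ΔT) = (+€97.382 billion) / 0.6797 ≈ +€143 billion.

+€143 billion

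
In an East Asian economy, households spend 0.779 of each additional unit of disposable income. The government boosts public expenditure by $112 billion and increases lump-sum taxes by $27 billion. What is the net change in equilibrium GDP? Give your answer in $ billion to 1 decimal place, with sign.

+$411.6 billion

Expenditure multiplier = 1/(1 − MPC) = 1/(1 − 0.779) = 1/0.221 ≈ 4.525.
ΔG contributes k·ΔG = (+$112 billion) / 0.221 ≈ +$506.8 billion.
ΔT of +$27 billion changes first-round spending by −c·ΔT = −$21.033 billion, contributing k·(−c·ΔT) = (−$21.033 billion) / 0.221 ≈ −$95.2 billion.
Net ΔY = k(ΔG − c·ΔT) = (+$90.967 billion) / 0.221 ≈ +$411.6 billion.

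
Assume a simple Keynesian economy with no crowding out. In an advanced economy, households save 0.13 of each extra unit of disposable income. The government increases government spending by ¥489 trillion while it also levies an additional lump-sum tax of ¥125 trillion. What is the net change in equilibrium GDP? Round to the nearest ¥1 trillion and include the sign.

+¥2,925 trillion

MPC = 1 − MPS = 1 − 0.13 = 0.87.
Expenditure multiplier = 1/(1 − MPC) = 1/(1 − 0.87) = 1/0.13 ≈ 7.692.
ΔG contributes k·ΔG = (+¥489 trillion) / 0.13 ≈ +¥3,761.5 trillion.
ΔT of +¥125 trillion changes first-round spending by −c·ΔT = −¥108.75 trillion, contributing k·(−c·ΔT) = (−¥108.75 trillion) / 0.13 ≈ −¥836.5 trillion.
Net ΔY = k(ΔG − c·ΔT) = (+¥380.25 trillion) / 0.13 = +¥2,925 trillion.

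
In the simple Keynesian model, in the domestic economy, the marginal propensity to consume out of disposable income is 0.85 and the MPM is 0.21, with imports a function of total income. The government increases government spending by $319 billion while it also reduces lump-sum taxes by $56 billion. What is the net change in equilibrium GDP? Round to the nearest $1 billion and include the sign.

+$1,018 billion

Expenditure multiplier = 1/(1 − c + m) = 1/(1 − 0.85 + 0.21) = 1/0.36 ≈ 2.778.
ΔG contributes k·ΔG = (+$319 billion) / 0.36 ≈ +$886.1 billion.
ΔT of −$56 billion changes first-round spending by −c·ΔT = +$47.6 billion, contributing k·(−c·ΔT) = (+$47.6 billion) / 0.36 ≈ +$132.2 billion.
Net ΔY = k(ΔG − c·ΔT) = (+$366.6 billion) / 0.36 ≈ +$1,018 billion.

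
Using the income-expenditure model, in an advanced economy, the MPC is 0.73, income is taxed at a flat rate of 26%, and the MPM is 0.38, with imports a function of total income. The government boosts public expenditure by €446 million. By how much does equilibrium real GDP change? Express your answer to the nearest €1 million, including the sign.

+€531 million

Spending multiplier = 1/(1 − c(1−t) + m) = 1/(1 − 0.73×0.74 + 0.38) = 1/0.8398 ≈ 1.191.
ΔY = k × ΔG = (+€446 million) / 0.8398 ≈ +€531 million.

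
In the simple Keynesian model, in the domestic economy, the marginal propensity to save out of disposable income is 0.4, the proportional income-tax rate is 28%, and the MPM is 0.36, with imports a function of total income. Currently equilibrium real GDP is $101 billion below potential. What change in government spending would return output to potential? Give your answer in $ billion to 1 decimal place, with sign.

MPC = 1 − MPS = 1 − 0.4 = 0.6.
Spending multiplier = 1/(1 − c(1−t) + m) = 1/(1 − 0.6×0.72 + 0.36) = 1/0.928 ≈ 1.078.
Need ΔY = +$101 billion, so ΔG = ΔY/k = (+$101 billion) × 0.928 ≈ +$93.7 billion.
The government should increase government spending by $93.7 billion.

+$93.7 billion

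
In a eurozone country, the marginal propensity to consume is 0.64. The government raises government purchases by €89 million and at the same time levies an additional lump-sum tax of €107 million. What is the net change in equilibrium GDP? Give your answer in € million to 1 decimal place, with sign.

+€57.0 million

Expenditure multiplier = 1/(1 − MPC) = 1/(1 − 0.64) = 1/0.36 ≈ 2.778.
ΔG contributes k·ΔG = (+€89 million) / 0.36 ≈ +€247.2 million.
ΔT of +€107 million changes first-round spending by −c·ΔT = −€68.48 million, contributing k·(−c·ΔT) = (−€68.48 million) / 0.36 ≈ −€190.2 million.
Net ΔY = k(ΔG − c·ΔT) = (+€20.52 million) / 0.36 = +€57 million.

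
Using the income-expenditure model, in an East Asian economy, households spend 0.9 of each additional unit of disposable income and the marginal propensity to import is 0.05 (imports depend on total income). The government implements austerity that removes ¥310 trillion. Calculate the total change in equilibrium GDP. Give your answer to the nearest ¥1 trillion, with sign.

Spending multiplier = 1/(1 − c + m) = 1/(1 − 0.9 + 0.05) = 1/0.15 ≈ 6.667.
ΔY = k × ΔG = (−¥310 trillion) / 0.15 ≈ −¥2,067 trillion.

−¥2,067 trillion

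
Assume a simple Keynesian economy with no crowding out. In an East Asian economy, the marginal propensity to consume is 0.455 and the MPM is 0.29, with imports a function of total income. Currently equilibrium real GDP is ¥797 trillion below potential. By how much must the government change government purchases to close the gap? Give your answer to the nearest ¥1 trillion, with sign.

Spending multiplier = 1/(1 − c + m) = 1/(1 − 0.455 + 0.29) = 1/0.835 ≈ 1.198.
Need ΔY = +¥797 trillion, so ΔG = ΔY/k = (+¥797 trillion) × 0.835 ≈ +¥665 trillion.
The government should increase government purchases by ¥665 trillion.

+¥665 trillion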